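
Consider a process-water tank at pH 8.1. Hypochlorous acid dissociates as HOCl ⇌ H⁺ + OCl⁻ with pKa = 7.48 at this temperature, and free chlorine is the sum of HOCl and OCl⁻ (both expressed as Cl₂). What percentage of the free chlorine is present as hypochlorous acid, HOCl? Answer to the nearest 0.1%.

[OCl⁻]/[HOCl] = 10^(pH − pKa) = 10^(8.1 − 7.48) = 10^0.62 = 4.169.
Fraction as HOCl = 1 / (1 + 4.169) = 0.1935.

19.3%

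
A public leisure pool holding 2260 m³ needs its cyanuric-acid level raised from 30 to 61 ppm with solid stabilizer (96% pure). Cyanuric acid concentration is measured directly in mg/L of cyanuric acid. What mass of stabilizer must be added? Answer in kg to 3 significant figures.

Volume: 2260 m³ = 2,260,000 L.
CYA to add: (61 − 30) = 31 mg/L × 2,260,000 L = 70,060 g cyanuric acid.
At 96% purity: 70,060 / 0.96 = 72,980 g product.

73.0 kg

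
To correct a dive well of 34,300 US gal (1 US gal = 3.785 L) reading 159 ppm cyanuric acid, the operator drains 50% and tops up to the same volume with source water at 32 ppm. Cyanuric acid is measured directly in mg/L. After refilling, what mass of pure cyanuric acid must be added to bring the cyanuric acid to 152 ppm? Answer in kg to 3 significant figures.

7.34 kg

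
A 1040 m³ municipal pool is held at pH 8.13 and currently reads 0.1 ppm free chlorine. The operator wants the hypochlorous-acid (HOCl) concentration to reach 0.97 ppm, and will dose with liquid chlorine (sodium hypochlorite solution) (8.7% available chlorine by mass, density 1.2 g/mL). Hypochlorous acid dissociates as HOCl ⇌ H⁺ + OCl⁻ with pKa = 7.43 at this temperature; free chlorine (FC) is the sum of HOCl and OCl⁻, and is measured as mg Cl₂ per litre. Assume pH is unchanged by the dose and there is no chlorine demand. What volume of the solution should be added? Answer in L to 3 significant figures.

Volume: 1040 m³ = 1,040,000 L.
[OCl⁻]/[HOCl] = 10^(pH − pKa) = 10^(8.13 − 7.43) = 5.012; fraction as HOCl = 1/(1 + 5.012) = 0.1663.
Free chlorine required for 0.97 ppm HOCl: 0.97 / 0.1663 = 5.832 ppm.
FC to add: 5.832 − 0.1 = 5.732 mg/L as Cl₂.
Cl₂ equivalent: 5.732 mg/L × 1,040,000 L = 5961 g.
Product at 8.7% available Cl: 5961 / 0.087 = 68,510 g.
Volume: 68,510 g ÷ 1.2 g/mL = 57,100 mL.

57.1 L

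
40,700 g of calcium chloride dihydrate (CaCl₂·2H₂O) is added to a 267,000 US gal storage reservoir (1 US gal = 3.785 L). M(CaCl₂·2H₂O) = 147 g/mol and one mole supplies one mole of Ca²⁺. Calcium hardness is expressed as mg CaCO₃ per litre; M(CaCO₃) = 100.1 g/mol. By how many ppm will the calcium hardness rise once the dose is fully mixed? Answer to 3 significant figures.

Volume: 267,000 US gal × 3.785 L/gal = 1,010,595 L.
Moles of Ca²⁺: 40,700 g ÷ 147 g/mol = 276.9 mol.
As CaCO₃: 276.9 mol × 100.1 g/mol = 27,710 g.
Rise: 27,710 g / 1,010,595 L × 1000 = 27.42 mg/L.

27.4 ppm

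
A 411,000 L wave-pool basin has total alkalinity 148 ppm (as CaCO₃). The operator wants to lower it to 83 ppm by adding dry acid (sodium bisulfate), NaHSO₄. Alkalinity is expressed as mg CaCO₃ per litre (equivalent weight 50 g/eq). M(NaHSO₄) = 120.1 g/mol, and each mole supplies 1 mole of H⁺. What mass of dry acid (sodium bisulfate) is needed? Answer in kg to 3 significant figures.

Alkalinity to neutralize: (148 − 83) = 65 mg/L as CaCO₃ × 411,000 L = 26,720 g as CaCO₃.
Equivalents of H⁺ required: 26,720 ÷ 50 g/eq = 534.3 eq = 534.3 mol NaHSO₄.
Mass of NaHSO₄: 534.3 × 120.1 = 64,170 g.

64.2 kg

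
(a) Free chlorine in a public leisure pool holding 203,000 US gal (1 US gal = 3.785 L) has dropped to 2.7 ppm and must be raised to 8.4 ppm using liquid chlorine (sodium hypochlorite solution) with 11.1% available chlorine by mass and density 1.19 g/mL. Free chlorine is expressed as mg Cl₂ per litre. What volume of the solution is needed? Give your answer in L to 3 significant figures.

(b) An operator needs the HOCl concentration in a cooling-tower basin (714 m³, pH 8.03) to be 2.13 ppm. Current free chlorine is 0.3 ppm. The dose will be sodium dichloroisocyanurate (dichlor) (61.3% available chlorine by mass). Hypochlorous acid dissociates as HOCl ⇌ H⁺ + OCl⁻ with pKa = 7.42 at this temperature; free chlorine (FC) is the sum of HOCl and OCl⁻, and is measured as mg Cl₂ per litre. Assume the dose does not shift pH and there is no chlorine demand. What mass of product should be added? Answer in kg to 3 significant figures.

(a) 33.2 L; (b) 12.2 kg

(a) Volume: 203,000 US gal × 3.785 L/gal = 768,355 L.
(a) Chlorine deficit: 8.4 − 2.7 = 5.7 ppm = 5.7 mg/L as Cl₂.
(a) Cl₂ equivalent needed: 5.7 mg/L × 768,355 L = 4,380,000 mg = 4380 g.
(a) Product at 11.1% available chlorine: 4380 / 0.111 = 39,460 g.
(a) Volume at density 1.19 g/mL: 39,460 g ÷ 1.19 g/mL = 33,160 mL.

(b) Volume: 714 m³ = 714,000 L.
(b) [OCl⁻]/[HOCl] = 10^(pH − pKa) = 10^(8.03 − 7.42) = 4.074; fraction as HOCl = 1/(1 + 4.074) = 0.1971.
(b) Free chlorine required for 2.13 ppm HOCl: 2.13 / 0.1971 = 10.81 ppm.
(b) FC to add: 10.81 − 0.3 = 10.51 mg/L as Cl₂.
(b) Cl₂ equivalent: 10.51 mg/L × 714,000 L = 7502 g.
(b) Product at 61.3% available Cl: 7502 / 0.613 = 12,240 g.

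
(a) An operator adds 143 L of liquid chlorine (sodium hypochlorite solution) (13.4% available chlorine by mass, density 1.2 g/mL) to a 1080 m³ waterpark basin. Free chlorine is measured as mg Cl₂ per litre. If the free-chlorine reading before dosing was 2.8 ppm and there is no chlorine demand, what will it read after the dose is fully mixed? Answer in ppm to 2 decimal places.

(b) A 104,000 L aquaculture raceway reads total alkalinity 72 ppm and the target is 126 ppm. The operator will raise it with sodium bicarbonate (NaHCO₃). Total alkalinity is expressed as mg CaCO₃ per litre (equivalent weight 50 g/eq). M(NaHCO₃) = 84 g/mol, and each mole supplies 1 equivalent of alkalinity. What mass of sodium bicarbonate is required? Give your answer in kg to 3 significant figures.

(a) 24.09 ppm; (b) 9.43 kg

(a) Volume: 1080 m³ = 1,080,000 L.
(a) Mass of solution: 143 L × 1000 mL/L × 1.2 g/mL = 171,600 g.
(a) Available chlorine delivered: 171,600 g × 0.134 = 22,990 g as Cl₂.
(a) Concentration rise: 22,990 g / 1,080,000 L = 21.29 mg/L = 21.29 ppm.
(a) Final FC: 2.8 + 21.29 = 24.09 ppm.

(b) Alkalinity to add: (126 − 72) = 54 mg/L as CaCO₃ × 104,000 L = 5616 g as CaCO₃.
(b) Equivalents: 5616 g ÷ 50 g/eq = 112.3 eq.
(b) NaHCO₃ supplies 1 eq per mole → 112.3 mol.
(b) Mass: 112.3 mol × 84 g/mol = 9435 g.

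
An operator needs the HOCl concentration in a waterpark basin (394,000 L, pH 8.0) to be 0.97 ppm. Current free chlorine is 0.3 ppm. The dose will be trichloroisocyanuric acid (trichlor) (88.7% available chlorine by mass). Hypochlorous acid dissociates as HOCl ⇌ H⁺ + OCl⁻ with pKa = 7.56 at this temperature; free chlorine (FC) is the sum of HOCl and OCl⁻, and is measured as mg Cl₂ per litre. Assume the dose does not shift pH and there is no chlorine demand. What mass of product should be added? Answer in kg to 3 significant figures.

1.48 kg

[OCl⁻]/[HOCl] = 10^(pH − pKa) = 10^(8.0 − 7.56) = 2.754; fraction as HOCl = 1/(1 + 2.754) = 0.2664.
Free chlorine required for 0.97 ppm HOCl: 0.97 / 0.2664 = 3.642 ppm.
FC to add: 3.642 − 0.3 = 3.342 mg/L as Cl₂.
Cl₂ equivalent: 3.342 mg/L × 394,000 L = 1317 g.
Product at 88.7% available Cl: 1317 / 0.887 = 1484 g.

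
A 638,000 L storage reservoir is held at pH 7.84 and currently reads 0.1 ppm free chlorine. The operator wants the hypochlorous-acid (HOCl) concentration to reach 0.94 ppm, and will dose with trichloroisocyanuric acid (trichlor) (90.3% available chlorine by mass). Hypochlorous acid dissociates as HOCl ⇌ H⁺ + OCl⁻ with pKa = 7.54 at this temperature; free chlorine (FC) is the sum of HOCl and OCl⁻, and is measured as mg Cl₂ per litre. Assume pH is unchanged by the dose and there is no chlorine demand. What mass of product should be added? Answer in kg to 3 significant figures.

1.92 kg

[OCl⁻]/[HOCl] = 10^(pH − pKa) = 10^(7.84 − 7.54) = 1.995; fraction as HOCl = 1/(1 + 1.995) = 0.3339.
Free chlorine required for 0.94 ppm HOCl: 0.94 / 0.3339 = 2.816 ppm.
FC to add: 2.816 − 0.1 = 2.716 mg/L as Cl₂.
Cl₂ equivalent: 2.716 mg/L × 638,000 L = 1733 g.
Product at 90.3% available Cl: 1733 / 0.903 = 1919 g.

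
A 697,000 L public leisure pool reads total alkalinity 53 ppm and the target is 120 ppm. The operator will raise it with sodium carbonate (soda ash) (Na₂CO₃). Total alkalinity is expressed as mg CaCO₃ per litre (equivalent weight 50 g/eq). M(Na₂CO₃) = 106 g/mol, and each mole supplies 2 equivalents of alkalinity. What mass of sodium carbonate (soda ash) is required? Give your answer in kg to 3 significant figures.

49.5 kg

Alkalinity to add: (120 − 53) = 67 mg/L as CaCO₃ × 697,000 L = 46,700 g as CaCO₃.
Equivalents: 46,700 g ÷ 50 g/eq = 934 eq.
Each mole of Na₂CO₃ supplies 2 eq, so 934 / 2 = 467 mol.
Mass: 467 mol × 106 g/mol = 49,500 g.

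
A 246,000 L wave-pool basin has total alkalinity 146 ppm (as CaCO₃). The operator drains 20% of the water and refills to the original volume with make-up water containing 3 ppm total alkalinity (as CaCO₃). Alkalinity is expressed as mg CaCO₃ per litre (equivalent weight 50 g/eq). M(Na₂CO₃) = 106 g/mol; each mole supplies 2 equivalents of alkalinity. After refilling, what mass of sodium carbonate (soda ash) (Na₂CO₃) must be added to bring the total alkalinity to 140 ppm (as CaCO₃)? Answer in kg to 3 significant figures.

After draining 20% and refilling: 146 × 0.80 + 3 × 0.20 = 117.4 ppm.
Deficit to target: 140 − 117.4 = 22.6 mg/L.
As CaCO₃: 22.6 mg/L × 246,000 L = 5560 g; ÷ 50 g/eq ÷ 2 = 55.6 mol Na₂CO₃.
Mass: 55.6 × 106 = 5893 g.

5.89 kg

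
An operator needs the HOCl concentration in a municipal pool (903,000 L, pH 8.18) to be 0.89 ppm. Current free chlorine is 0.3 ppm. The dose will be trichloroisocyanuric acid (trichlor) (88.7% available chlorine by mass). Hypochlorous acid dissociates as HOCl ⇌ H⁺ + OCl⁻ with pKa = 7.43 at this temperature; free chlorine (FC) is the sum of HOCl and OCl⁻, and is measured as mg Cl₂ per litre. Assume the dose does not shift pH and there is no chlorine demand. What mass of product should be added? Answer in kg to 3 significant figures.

5.70 kg

[OCl⁻]/[HOCl] = 10^(pH − pKa) = 10^(8.18 − 7.43) = 5.623; fraction as HOCl = 1/(1 + 5.623) = 0.151.
Free chlorine required for 0.89 ppm HOCl: 0.89 / 0.151 = 5.895 ppm.
FC to add: 5.895 − 0.3 = 5.595 mg/L as Cl₂.
Cl₂ equivalent: 5.595 mg/L × 903,000 L = 5052 g.
Product at 88.7% available Cl: 5052 / 0.887 = 5696 g.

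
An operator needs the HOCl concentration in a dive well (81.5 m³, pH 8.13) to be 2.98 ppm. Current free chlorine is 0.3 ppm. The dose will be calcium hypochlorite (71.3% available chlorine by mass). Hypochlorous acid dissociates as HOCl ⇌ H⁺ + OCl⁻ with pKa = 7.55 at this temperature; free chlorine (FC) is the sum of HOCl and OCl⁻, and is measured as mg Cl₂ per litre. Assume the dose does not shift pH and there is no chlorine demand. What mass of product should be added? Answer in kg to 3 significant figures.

1.60 kg

Volume: 81.5 m³ = 81,500 L.
[OCl⁻]/[HOCl] = 10^(pH − pKa) = 10^(8.13 − 7.55) = 3.802; fraction as HOCl = 1/(1 + 3.802) = 0.2083.
Free chlorine required for 2.98 ppm HOCl: 2.98 / 0.2083 = 14.31 ppm.
FC to add: 14.31 − 0.3 = 14.01 mg/L as Cl₂.
Cl₂ equivalent: 14.01 mg/L × 81,500 L = 1142 g.
Product at 71.3% available Cl: 1142 / 0.713 = 1601 g.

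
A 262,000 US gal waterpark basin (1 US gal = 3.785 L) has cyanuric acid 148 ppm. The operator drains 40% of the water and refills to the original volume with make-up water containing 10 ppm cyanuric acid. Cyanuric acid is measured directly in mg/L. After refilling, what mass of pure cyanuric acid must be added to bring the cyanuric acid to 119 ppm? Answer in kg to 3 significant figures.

26.0 kg

Volume: 262,000 US gal × 3.785 L/gal = 991,670 L.
After draining 40% and refilling: 148 × 0.60 + 10 × 0.40 = 92.8 ppm.
Deficit to target: 119 − 92.8 = 26.2 mg/L.
Mass: 26.2 mg/L × 991,670 L = 25,980 g cyanuric acid.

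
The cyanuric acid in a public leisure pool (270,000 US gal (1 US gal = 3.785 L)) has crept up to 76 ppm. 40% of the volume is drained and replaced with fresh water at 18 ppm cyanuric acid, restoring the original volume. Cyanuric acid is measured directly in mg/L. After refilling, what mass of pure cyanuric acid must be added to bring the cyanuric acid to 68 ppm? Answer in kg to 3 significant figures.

15.5 kg

Volume: 270,000 US gal × 3.785 L/gal = 1,021,950 L.
After draining 40% and refilling: 76 × 0.60 + 18 × 0.40 = 52.8 ppm.
Deficit to target: 68 − 52.8 = 15.2 mg/L.
Mass: 15.2 mg/L × 1,021,950 L = 15,530 g cyanuric acid.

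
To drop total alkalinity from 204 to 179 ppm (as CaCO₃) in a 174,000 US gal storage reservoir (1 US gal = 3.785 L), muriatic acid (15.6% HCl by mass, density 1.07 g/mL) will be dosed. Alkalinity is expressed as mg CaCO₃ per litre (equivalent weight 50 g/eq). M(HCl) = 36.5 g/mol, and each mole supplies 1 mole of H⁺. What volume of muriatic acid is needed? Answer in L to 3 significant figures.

72.0 L

Volume: 174,000 US gal × 3.785 L/gal = 658,590 L.
Alkalinity to neutralize: (204 − 179) = 25 mg/L as CaCO₃ × 658,590 L = 16,460 g as CaCO₃.
Equivalents of H⁺ required: 16,460 ÷ 50 g/eq = 329.3 eq = 329.3 mol HCl.
Mass of HCl: 329.3 × 36.5 = 12,020 g.
Mass of 15.6% solution: 12,020 / 0.156 = 77,050 g.
Volume: 77,050 g ÷ 1.07 g/mL = 72,010 mL.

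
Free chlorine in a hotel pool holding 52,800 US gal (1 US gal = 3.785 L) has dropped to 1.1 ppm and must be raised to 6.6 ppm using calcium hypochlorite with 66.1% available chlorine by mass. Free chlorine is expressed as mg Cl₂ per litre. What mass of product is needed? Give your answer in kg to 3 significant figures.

1.66 kg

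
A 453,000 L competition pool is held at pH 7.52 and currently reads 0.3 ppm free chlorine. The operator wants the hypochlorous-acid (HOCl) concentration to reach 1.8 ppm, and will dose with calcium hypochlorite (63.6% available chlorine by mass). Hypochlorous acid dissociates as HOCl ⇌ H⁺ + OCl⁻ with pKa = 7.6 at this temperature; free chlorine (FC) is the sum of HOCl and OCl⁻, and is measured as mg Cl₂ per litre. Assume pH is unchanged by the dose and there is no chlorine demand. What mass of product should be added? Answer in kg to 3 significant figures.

2.13 kg

[OCl⁻]/[HOCl] = 10^(pH − pKa) = 10^(7.52 − 7.6) = 0.8318; fraction as HOCl = 1/(1 + 0.8318) = 0.5459.
Free chlorine required for 1.8 ppm HOCl: 1.8 / 0.5459 = 3.297 ppm.
FC to add: 3.297 − 0.3 = 2.997 mg/L as Cl₂.
Cl₂ equivalent: 2.997 mg/L × 453,000 L = 1358 g.
Product at 63.6% available Cl: 1358 / 0.636 = 2135 g.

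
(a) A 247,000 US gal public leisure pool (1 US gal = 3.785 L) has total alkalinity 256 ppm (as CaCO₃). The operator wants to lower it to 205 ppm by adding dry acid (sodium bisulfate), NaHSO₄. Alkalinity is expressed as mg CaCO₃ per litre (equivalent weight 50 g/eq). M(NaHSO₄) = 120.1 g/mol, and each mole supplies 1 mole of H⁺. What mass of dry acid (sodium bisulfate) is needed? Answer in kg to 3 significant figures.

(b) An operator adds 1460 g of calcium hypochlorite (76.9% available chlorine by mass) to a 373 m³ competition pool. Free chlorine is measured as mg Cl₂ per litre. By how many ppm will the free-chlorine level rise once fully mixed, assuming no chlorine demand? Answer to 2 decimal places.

(a) 115 kg; (b) 3.01 ppm

(a) Volume: 247,000 US gal × 3.785 L/gal = 934,895 L.
(a) Alkalinity to neutralize: (256 − 205) = 51 mg/L as CaCO₃ × 934,895 L = 47,680 g as CaCO₃.
(a) Equivalents of H⁺ required: 47,680 ÷ 50 g/eq = 953.6 eq = 953.6 mol NaHSO₄.
(a) Mass of NaHSO₄: 953.6 × 120.1 = 114,500 g.

(b) Volume: 373 m³ = 373,000 L.
(b) Available chlorine delivered: 1460 g × 0.769 = 1123 g as Cl₂.
(b) Concentration rise: 1123 g / 373,000 L = 3.01 mg/L = 3.01 ppm.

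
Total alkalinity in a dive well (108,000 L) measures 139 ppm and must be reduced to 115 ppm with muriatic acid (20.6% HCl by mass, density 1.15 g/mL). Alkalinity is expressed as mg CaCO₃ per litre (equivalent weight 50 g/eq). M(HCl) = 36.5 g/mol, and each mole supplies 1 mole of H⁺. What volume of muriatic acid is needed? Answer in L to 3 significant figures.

7.99 L

Alkalinity to neutralize: (139 − 115) = 24 mg/L as CaCO₃ × 108,000 L = 2592 g as CaCO₃.
Equivalents of H⁺ required: 2592 ÷ 50 g/eq = 51.84 eq = 51.84 mol HCl.
Mass of HCl: 51.84 × 36.5 = 1892 g.
Mass of 20.6% solution: 1892 / 0.206 = 9185 g.
Volume: 9185 g ÷ 1.15 g/mL = 7987 mL.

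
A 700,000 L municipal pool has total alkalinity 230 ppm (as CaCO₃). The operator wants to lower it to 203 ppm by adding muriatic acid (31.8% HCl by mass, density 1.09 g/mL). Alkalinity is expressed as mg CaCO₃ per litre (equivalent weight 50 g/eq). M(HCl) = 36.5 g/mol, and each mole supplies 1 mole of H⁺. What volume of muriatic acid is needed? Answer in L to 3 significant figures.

39.8 L

Alkalinity to neutralize: (230 − 203) = 27 mg/L as CaCO₃ × 700,000 L = 18,900 g as CaCO₃.
Equivalents of H⁺ required: 18,900 ÷ 50 g/eq = 378 eq = 378 mol HCl.
Mass of HCl: 378 × 36.5 = 13,800 g.
Mass of 31.8% solution: 13,800 / 0.318 = 43,390 g.
Volume: 43,390 g ÷ 1.09 g/mL = 39,800 mL.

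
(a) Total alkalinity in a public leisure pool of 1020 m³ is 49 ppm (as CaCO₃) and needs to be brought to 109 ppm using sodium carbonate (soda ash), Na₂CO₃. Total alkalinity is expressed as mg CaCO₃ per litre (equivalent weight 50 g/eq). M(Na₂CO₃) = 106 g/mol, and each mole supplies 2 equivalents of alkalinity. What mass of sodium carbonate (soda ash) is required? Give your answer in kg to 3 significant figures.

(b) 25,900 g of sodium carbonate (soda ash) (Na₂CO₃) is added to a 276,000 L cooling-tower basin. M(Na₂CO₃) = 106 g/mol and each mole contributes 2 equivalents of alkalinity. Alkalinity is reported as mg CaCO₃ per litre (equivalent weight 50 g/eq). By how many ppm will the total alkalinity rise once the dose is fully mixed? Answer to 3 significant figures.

(a) Volume: 1020 m³ = 1,020,000 L.
(a) Alkalinity to add: (109 − 49) = 60 mg/L as CaCO₃ × 1,020,000 L = 61,200 g as CaCO₃.
(a) Equivalents: 61,200 g ÷ 50 g/eq = 1224 eq.
(a) Each mole of Na₂CO₃ supplies 2 eq, so 1224 / 2 = 612 mol.
(a) Mass: 612 mol × 106 g/mol = 64,870 g.

(b) Moles of Na₂CO₃: 25,900 g ÷ 106 g/mol = 244.3 mol → 488.7 eq of alkalinity.
(b) As CaCO₃: 488.7 eq × 50 g/eq = 24,430 g.
(b) Rise: 24,430 g / 276,000 L × 1000 = 88.53 mg/L.

(a) 64.9 kg; (b) 88.5 ppm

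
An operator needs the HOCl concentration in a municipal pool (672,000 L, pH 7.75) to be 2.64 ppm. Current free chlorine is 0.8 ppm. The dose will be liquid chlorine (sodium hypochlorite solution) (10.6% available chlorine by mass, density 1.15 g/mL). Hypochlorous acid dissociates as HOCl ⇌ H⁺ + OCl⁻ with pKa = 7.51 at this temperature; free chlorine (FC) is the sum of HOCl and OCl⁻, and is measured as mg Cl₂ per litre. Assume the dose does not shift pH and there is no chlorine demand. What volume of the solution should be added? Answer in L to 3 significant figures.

[OCl⁻]/[HOCl] = 10^(pH − pKa) = 10^(7.75 − 7.51) = 1.738; fraction as HOCl = 1/(1 + 1.738) = 0.3653.
Free chlorine required for 2.64 ppm HOCl: 2.64 / 0.3653 = 7.228 ppm.
FC to add: 7.228 − 0.8 = 6.428 mg/L as Cl₂.
Cl₂ equivalent: 6.428 mg/L × 672,000 L = 4319 g.
Product at 10.6% available Cl: 4319 / 0.106 = 40,750 g.
Volume: 40,750 g ÷ 1.15 g/mL = 35,430 mL.

35.4 L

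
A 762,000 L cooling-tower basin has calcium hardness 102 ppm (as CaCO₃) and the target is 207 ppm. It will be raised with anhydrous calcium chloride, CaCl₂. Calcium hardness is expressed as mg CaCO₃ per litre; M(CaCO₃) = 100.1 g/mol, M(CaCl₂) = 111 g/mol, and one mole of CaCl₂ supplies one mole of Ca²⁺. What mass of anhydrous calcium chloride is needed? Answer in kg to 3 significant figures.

88.7 kg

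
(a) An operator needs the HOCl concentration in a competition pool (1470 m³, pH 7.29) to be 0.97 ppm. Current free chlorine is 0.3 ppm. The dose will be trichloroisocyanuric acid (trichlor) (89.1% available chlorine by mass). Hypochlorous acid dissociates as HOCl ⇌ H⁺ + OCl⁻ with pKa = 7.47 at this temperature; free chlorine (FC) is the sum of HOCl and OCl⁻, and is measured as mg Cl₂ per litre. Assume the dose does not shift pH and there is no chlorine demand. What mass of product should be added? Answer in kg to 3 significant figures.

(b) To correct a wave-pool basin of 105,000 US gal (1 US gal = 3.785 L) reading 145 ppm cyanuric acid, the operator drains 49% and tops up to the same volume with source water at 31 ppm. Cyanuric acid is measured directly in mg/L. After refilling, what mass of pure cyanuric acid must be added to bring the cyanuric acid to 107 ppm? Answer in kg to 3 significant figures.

(a) Volume: 1470 m³ = 1,470,000 L.
(a) [OCl⁻]/[HOCl] = 10^(pH − pKa) = 10^(7.29 − 7.47) = 0.6607; fraction as HOCl = 1/(1 + 0.6607) = 0.6022.
(a) Free chlorine required for 0.97 ppm HOCl: 0.97 / 0.6022 = 1.611 ppm.
(a) FC to add: 1.611 − 0.3 = 1.311 mg/L as Cl₂.
(a) Cl₂ equivalent: 1.311 mg/L × 1,470,000 L = 1927 g.
(a) Product at 89.1% available Cl: 1927 / 0.891 = 2163 g.

(b) Volume: 105,000 US gal × 3.785 L/gal = 397,425 L.
(b) After draining 49% and refilling: 145 × 0.51 + 31 × 0.49 = 89.14 ppm.
(b) Deficit to target: 107 − 89.14 = 17.86 mg/L.
(b) Mass: 17.86 mg/L × 397,425 L = 7098 g cyanuric acid.

(a) 2.16 kg; (b) 7.10 kg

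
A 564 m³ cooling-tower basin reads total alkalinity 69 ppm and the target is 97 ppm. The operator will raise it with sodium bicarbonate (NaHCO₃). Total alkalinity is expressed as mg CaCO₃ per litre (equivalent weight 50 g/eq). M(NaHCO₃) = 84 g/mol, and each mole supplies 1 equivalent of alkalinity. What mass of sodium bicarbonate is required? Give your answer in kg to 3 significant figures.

26.5 kg

Volume: 564 m³ = 564,000 L.
Alkalinity to add: (97 − 69) = 28 mg/L as CaCO₃ × 564,000 L = 15,790 g as CaCO₃.
Equivalents: 15,790 g ÷ 50 g/eq = 315.8 eq.
NaHCO₃ supplies 1 eq per mole → 315.8 mol.
Mass: 315.8 mol × 84 g/mol = 26,530 g.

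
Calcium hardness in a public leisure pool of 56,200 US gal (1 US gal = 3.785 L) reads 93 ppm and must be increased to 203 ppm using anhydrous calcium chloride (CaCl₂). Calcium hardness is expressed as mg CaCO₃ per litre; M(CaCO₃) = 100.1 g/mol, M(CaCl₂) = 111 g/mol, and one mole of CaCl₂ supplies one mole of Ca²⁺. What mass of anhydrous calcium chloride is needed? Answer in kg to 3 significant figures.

25.9 kg

Volume: 56,200 US gal × 3.785 L/gal = 212,717 L.
Hardness to add: (203 − 93) = 110 mg/L as CaCO₃ × 212,717 L = 23,400 g as CaCO₃.
Moles of Ca²⁺ (1 mol Ca²⁺ ≡ 1 mol CaCO₃): 23,400 / 100.1 g/mol = 233.8 mol.
Mass of CaCl₂: 233.8 × 111 = 25,950 g.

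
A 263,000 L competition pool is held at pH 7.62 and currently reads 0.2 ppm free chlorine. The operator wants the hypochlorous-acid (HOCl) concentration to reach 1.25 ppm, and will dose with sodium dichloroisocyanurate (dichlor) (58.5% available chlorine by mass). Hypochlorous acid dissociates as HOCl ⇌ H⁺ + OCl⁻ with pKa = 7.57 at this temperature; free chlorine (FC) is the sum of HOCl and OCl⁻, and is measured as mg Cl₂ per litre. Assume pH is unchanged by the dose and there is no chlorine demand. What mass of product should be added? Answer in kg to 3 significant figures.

[OCl⁻]/[HOCl] = 10^(pH − pKa) = 10^(7.62 − 7.57) = 1.122; fraction as HOCl = 1/(1 + 1.122) = 0.4712.
Free chlorine required for 1.25 ppm HOCl: 1.25 / 0.4712 = 2.653 ppm.
FC to add: 2.653 − 0.2 = 2.453 mg/L as Cl₂.
Cl₂ equivalent: 2.453 mg/L × 263,000 L = 645 g.
Product at 58.5% available Cl: 645 / 0.585 = 1103 g.

1.10 kg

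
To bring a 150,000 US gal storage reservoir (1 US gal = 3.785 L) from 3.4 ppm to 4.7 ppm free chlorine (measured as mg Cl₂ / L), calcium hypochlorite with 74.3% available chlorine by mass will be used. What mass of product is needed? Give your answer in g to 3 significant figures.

993 g

Volume: 150,000 US gal × 3.785 L/gal = 567,750 L.
Chlorine deficit: 4.7 − 3.4 = 1.3 ppm = 1.3 mg/L as Cl₂.
Cl₂ equivalent needed: 1.3 mg/L × 567,750 L = 738,100 mg = 738.1 g.
Product at 74.3% available chlorine: 738.1 / 0.743 = 993.4 g.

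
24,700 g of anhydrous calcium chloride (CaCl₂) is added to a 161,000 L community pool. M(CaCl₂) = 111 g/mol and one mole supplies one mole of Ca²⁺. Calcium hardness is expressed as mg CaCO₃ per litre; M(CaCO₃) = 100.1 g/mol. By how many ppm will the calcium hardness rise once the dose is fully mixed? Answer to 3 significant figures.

Moles of Ca²⁺: 24,700 g ÷ 111 g/mol = 222.5 mol.
As CaCO₃: 222.5 mol × 100.1 g/mol = 22,270 g.
Rise: 22,270 g / 161,000 L × 1000 = 138.4 mg/L.

138 ppm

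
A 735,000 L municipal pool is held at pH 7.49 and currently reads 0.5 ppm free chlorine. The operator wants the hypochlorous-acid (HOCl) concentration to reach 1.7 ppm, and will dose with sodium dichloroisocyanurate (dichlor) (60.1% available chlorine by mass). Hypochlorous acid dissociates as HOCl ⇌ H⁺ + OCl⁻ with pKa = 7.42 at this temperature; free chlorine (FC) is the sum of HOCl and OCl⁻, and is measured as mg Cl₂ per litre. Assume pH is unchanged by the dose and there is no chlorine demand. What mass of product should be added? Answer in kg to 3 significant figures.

3.91 kg

[OCl⁻]/[HOCl] = 10^(pH − pKa) = 10^(7.49 − 7.42) = 1.175; fraction as HOCl = 1/(1 + 1.175) = 0.4598.
Free chlorine required for 1.7 ppm HOCl: 1.7 / 0.4598 = 3.697 ppm.
FC to add: 3.697 − 0.5 = 3.197 mg/L as Cl₂.
Cl₂ equivalent: 3.197 mg/L × 735,000 L = 2350 g.
Product at 60.1% available Cl: 2350 / 0.601 = 3910 g.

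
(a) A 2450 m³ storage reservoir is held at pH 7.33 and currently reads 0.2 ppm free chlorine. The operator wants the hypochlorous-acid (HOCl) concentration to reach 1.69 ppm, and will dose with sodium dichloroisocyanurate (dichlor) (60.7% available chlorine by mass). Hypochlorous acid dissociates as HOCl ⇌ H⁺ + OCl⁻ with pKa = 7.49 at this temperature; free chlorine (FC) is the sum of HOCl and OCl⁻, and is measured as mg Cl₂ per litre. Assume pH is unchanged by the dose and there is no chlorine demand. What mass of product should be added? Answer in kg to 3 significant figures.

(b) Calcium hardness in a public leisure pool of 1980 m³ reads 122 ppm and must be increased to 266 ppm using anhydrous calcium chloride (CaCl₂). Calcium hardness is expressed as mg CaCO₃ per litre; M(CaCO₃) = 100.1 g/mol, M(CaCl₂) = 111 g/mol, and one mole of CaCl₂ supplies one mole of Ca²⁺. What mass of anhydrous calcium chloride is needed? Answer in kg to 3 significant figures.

(a) 10.7 kg; (b) 316 kg

(a) Volume: 2450 m³ = 2,450,000 L.
(a) [OCl⁻]/[HOCl] = 10^(pH − pKa) = 10^(7.33 − 7.49) = 0.6918; fraction as HOCl = 1/(1 + 0.6918) = 0.5911.
(a) Free chlorine required for 1.69 ppm HOCl: 1.69 / 0.5911 = 2.859 ppm.
(a) FC to add: 2.859 − 0.2 = 2.659 mg/L as Cl₂.
(a) Cl₂ equivalent: 2.659 mg/L × 2,450,000 L = 6515 g.
(a) Product at 60.7% available Cl: 6515 / 0.607 = 10,730 g.

(b) Volume: 1980 m³ = 1,980,000 L.
(b) Hardness to add: (266 − 122) = 144 mg/L as CaCO₃ × 1,980,000 L = 285,100 g as CaCO₃.
(b) Moles of Ca²⁺ (1 mol Ca²⁺ ≡ 1 mol CaCO₃): 285,100 / 100.1 g/mol = 2848 mol.
(b) Mass of CaCl₂: 2848 × 111 = 316,200 g.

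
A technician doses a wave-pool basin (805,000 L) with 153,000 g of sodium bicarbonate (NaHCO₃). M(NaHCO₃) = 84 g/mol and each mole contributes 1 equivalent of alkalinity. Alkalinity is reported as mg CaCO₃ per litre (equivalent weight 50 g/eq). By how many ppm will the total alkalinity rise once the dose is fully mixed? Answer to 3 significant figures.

113 ppm

Moles of NaHCO₃: 153,000 g ÷ 84 g/mol = 1821 mol → 1821 eq of alkalinity.
As CaCO₃: 1821 eq × 50 g/eq = 91,070 g.
Rise: 91,070 g / 805,000 L × 1000 = 113.1 mg/L.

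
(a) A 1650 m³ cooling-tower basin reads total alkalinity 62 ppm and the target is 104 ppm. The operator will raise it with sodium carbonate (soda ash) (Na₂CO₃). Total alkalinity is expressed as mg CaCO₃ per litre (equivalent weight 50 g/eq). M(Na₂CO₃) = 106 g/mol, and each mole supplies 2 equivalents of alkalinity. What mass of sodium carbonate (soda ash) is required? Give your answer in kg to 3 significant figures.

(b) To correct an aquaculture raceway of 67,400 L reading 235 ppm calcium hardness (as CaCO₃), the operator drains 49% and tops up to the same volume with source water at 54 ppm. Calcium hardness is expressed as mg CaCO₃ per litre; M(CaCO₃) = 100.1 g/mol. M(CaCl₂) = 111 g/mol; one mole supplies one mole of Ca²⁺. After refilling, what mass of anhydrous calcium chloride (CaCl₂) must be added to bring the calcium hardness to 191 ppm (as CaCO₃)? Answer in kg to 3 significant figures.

(a) Volume: 1650 m³ = 1,650,000 L.
(a) Alkalinity to add: (104 − 62) = 42 mg/L as CaCO₃ × 1,650,000 L = 69,300 g as CaCO₃.
(a) Equivalents: 69,300 g ÷ 50 g/eq = 1386 eq.
(a) Each mole of Na₂CO₃ supplies 2 eq, so 1386 / 2 = 693 mol.
(a) Mass: 693 mol × 106 g/mol = 73,460 g.

(b) After draining 49% and refilling: 235 × 0.51 + 54 × 0.49 = 146.31 ppm.
(b) Deficit to target: 191 − 146.31 = 44.69 mg/L.
(b) As CaCO₃: 44.69 mg/L × 67,400 L = 3012 g; ÷ 100.1 = 30.09 mol Ca²⁺.
(b) Mass: 30.09 × 111 = 3340 g.

(a) 73.5 kg; (b) 3.34 kg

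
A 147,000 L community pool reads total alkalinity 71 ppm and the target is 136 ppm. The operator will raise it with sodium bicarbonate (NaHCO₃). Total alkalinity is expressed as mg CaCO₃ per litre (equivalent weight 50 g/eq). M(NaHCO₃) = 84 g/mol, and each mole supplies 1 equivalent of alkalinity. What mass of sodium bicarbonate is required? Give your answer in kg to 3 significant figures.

16.1 kg

Alkalinity to add: (136 − 71) = 65 mg/L as CaCO₃ × 147,000 L = 9555 g as CaCO₃.
Equivalents: 9555 g ÷ 50 g/eq = 191.1 eq.
NaHCO₃ supplies 1 eq per mole → 191.1 mol.
Mass: 191.1 mol × 84 g/mol = 16,050 g.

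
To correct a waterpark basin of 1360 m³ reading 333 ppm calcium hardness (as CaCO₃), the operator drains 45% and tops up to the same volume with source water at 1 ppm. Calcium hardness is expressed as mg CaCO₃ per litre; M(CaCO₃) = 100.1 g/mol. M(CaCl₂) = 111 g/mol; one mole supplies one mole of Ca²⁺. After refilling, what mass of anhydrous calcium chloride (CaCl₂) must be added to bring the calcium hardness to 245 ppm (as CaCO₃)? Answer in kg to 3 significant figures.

92.6 kg

Volume: 1360 m³ = 1,360,000 L.
After draining 45% and refilling: 333 × 0.55 + 1 × 0.45 = 183.6 ppm.
Deficit to target: 245 − 183.6 = 61.4 mg/L.
As CaCO₃: 61.4 mg/L × 1,360,000 L = 83,500 g; ÷ 100.1 = 834.2 mol Ca²⁺.
Mass: 834.2 × 111 = 92,600 g.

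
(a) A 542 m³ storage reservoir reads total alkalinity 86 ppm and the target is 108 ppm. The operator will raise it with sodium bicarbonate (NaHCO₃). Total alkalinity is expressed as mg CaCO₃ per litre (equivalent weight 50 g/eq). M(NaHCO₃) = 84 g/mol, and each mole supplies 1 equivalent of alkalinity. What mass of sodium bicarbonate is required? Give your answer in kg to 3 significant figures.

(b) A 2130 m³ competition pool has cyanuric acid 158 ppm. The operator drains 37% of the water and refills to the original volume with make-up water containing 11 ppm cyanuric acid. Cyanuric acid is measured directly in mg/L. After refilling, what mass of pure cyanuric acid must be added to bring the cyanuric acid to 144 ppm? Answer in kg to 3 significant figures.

(a) 20.0 kg; (b) 86.0 kg

(a) Volume: 542 m³ = 542,000 L.
(a) Alkalinity to add: (108 − 86) = 22 mg/L as CaCO₃ × 542,000 L = 11,920 g as CaCO₃.
(a) Equivalents: 11,920 g ÷ 50 g/eq = 238.5 eq.
(a) NaHCO₃ supplies 1 eq per mole → 238.5 mol.
(a) Mass: 238.5 mol × 84 g/mol = 20,030 g.

(b) Volume: 2130 m³ = 2,130,000 L.
(b) After draining 37% and refilling: 158 × 0.63 + 11 × 0.37 = 103.61 ppm.
(b) Deficit to target: 144 − 103.61 = 40.39 mg/L.
(b) Mass: 40.39 mg/L × 2,130,000 L = 86,030 g cyanuric acid.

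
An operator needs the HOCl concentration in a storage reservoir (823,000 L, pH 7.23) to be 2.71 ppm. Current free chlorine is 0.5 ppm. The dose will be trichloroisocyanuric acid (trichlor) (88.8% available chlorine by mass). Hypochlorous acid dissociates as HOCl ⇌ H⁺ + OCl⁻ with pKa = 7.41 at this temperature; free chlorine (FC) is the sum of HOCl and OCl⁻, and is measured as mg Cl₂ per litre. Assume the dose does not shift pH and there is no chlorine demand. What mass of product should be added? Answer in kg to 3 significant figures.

[OCl⁻]/[HOCl] = 10^(pH − pKa) = 10^(7.23 − 7.41) = 0.6607; fraction as HOCl = 1/(1 + 0.6607) = 0.6022.
Free chlorine required for 2.71 ppm HOCl: 2.71 / 0.6022 = 4.5 ppm.
FC to add: 4.5 − 0.5 = 4 mg/L as Cl₂.
Cl₂ equivalent: 4 mg/L × 823,000 L = 3292 g.
Product at 88.8% available Cl: 3292 / 0.888 = 3708 g.

3.71 kg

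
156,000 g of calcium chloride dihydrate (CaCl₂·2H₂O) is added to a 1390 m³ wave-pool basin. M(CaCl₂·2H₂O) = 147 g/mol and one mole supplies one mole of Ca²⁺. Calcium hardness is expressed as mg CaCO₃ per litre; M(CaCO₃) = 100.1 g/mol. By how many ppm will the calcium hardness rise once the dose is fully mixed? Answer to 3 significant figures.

Volume: 1390 m³ = 1,390,000 L.
Moles of Ca²⁺: 156,000 g ÷ 147 g/mol = 1061 mol.
As CaCO₃: 1061 mol × 100.1 g/mol = 106,200 g.
Rise: 106,200 g / 1,390,000 L × 1000 = 76.42 mg/L.

76.4 ppm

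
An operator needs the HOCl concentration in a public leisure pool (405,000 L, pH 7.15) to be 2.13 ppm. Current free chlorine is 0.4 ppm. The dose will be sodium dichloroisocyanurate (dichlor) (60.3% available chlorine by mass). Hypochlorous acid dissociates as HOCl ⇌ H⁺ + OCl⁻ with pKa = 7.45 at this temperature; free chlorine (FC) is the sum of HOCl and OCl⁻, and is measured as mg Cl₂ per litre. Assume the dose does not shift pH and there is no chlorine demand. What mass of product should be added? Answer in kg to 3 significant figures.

[OCl⁻]/[HOCl] = 10^(pH − pKa) = 10^(7.15 − 7.45) = 0.5012; fraction as HOCl = 1/(1 + 0.5012) = 0.6661.
Free chlorine required for 2.13 ppm HOCl: 2.13 / 0.6661 = 3.198 ppm.
FC to add: 3.198 − 0.4 = 2.798 mg/L as Cl₂.
Cl₂ equivalent: 2.798 mg/L × 405,000 L = 1133 g.
Product at 60.3% available Cl: 1133 / 0.603 = 1879 g.

1.88 kg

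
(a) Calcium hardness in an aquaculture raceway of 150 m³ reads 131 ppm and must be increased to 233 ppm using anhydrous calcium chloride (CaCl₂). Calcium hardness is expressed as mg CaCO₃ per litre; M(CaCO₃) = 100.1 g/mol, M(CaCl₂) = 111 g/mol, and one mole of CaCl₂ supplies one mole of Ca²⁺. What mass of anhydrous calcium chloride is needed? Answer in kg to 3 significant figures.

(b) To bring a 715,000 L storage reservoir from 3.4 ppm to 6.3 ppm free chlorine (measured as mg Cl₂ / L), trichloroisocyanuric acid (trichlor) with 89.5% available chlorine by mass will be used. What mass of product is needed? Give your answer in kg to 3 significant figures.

(a) 17.0 kg; (b) 2.32 kg

(a) Volume: 150 m³ = 150,000 L.
(a) Hardness to add: (233 − 131) = 102 mg/L as CaCO₃ × 150,000 L = 15,300 g as CaCO₃.
(a) Moles of Ca²⁺ (1 mol Ca²⁺ ≡ 1 mol CaCO₃): 15,300 / 100.1 g/mol = 152.8 mol.
(a) Mass of CaCl₂: 152.8 × 111 = 16,970 g.

(b) Chlorine deficit: 6.3 − 3.4 = 2.9 ppm = 2.9 mg/L as Cl₂.
(b) Cl₂ equivalent needed: 2.9 mg/L × 715,000 L = 2,074,000 mg = 2074 g.
(b) Product at 89.5% available chlorine: 2074 / 0.895 = 2317 g.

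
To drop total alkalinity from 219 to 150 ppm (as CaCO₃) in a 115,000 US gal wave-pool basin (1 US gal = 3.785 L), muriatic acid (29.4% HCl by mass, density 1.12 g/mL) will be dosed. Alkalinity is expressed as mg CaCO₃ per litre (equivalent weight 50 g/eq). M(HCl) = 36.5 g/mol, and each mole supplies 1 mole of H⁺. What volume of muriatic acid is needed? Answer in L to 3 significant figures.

66.6 L

Volume: 115,000 US gal × 3.785 L/gal = 435,275 L.
Alkalinity to neutralize: (219 − 150) = 69 mg/L as CaCO₃ × 435,275 L = 30,030 g as CaCO₃.
Equivalents of H⁺ required: 30,030 ÷ 50 g/eq = 600.7 eq = 600.7 mol HCl.
Mass of HCl: 600.7 × 36.5 = 21,920 g.
Mass of 29.4% solution: 21,920 / 0.294 = 74,570 g.
Volume: 74,570 g ÷ 1.12 g/mL = 66,580 mL.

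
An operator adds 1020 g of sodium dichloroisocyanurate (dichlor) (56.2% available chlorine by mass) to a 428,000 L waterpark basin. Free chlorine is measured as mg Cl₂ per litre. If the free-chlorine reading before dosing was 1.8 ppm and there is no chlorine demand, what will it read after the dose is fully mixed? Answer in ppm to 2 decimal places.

Available chlorine delivered: 1020 g × 0.562 = 573.2 g as Cl₂.
Concentration rise: 573.2 g / 428,000 L = 1.339 mg/L = 1.34 ppm.
Final FC: 1.8 + 1.34 = 3.14 ppm.

3.14 ppm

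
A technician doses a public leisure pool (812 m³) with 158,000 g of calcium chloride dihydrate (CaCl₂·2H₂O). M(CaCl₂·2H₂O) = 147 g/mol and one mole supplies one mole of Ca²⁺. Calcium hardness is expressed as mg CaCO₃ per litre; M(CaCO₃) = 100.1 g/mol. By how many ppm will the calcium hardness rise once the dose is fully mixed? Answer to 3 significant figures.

Volume: 812 m³ = 812,000 L.
Moles of Ca²⁺: 158,000 g ÷ 147 g/mol = 1075 mol.
As CaCO₃: 1075 mol × 100.1 g/mol = 107,600 g.
Rise: 107,600 g / 812,000 L × 1000 = 132.5 mg/L.

133 ppm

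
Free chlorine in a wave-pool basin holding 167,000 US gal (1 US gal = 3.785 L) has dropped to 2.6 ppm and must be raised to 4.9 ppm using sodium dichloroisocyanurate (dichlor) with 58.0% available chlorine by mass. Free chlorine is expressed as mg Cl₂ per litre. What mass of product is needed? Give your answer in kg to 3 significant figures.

2.51 kg

Volume: 167,000 US gal × 3.785 L/gal = 632,095 L.
Chlorine deficit: 4.9 − 2.6 = 2.3 ppm = 2.3 mg/L as Cl₂.
Cl₂ equivalent needed: 2.3 mg/L × 632,095 L = 1,454,000 mg = 1454 g.
Product at 58.0% available chlorine: 1454 / 0.58 = 2507 g.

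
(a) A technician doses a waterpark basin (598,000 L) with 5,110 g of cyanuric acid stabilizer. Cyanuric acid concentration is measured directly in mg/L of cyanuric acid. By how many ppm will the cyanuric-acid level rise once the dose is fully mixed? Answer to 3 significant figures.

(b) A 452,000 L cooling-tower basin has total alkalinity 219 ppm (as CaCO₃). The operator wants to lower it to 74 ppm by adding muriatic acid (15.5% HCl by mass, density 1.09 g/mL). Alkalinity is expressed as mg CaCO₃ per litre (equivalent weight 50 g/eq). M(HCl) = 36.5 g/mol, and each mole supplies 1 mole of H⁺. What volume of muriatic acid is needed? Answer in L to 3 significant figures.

(a) Rise: 5,110 g / 598,000 L × 1000 = 8.545 mg/L.

(b) Alkalinity to neutralize: (219 − 74) = 145 mg/L as CaCO₃ × 452,000 L = 65,540 g as CaCO₃.
(b) Equivalents of H⁺ required: 65,540 ÷ 50 g/eq = 1311 eq = 1311 mol HCl.
(b) Mass of HCl: 1311 × 36.5 = 47,840 g.
(b) Mass of 15.5% solution: 47,840 / 0.155 = 308,700 g.
(b) Volume: 308,700 g ÷ 1.09 g/mL = 283,200 mL.

(a) 8.55 ppm; (b) 283 L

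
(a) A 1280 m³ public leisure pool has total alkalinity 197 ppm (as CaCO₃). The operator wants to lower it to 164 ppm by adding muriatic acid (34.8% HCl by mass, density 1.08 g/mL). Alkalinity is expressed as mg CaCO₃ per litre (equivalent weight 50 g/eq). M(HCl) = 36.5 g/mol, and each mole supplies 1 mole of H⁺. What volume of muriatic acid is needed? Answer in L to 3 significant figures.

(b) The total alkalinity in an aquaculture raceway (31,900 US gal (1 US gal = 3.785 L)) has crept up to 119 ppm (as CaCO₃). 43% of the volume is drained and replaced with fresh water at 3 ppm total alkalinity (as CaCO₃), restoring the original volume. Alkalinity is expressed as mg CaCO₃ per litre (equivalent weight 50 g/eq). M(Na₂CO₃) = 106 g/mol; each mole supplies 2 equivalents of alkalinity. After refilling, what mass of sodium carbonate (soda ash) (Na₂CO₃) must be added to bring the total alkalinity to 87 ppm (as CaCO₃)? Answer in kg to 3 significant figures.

(a) 82.0 L; (b) 2.29 kg

(a) Volume: 1280 m³ = 1,280,000 L.
(a) Alkalinity to neutralize: (197 − 164) = 33 mg/L as CaCO₃ × 1,280,000 L = 42,240 g as CaCO₃.
(a) Equivalents of H⁺ required: 42,240 ÷ 50 g/eq = 844.8 eq = 844.8 mol HCl.
(a) Mass of HCl: 844.8 × 36.5 = 30,840 g.
(a) Mass of 34.8% solution: 30,840 / 0.348 = 88,610 g.
(a) Volume: 88,610 g ÷ 1.08 g/mL = 82,040 mL.

(b) Volume: 31,900 US gal × 3.785 L/gal = 120,742 L.
(b) After draining 43% and refilling: 119 × 0.57 + 3 × 0.43 = 69.12 ppm.
(b) Deficit to target: 87 − 69.12 = 17.88 mg/L.
(b) As CaCO₃: 17.88 mg/L × 120,742 L = 2159 g; ÷ 50 g/eq ÷ 2 = 21.59 mol Na₂CO₃.
(b) Mass: 21.59 × 106 = 2288 g.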